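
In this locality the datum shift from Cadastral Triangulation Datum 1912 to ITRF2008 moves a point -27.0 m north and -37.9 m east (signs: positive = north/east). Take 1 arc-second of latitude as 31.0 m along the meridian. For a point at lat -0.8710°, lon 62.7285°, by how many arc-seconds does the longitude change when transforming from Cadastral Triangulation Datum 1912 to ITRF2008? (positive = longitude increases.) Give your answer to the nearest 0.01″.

At latitude -0.8710°, cos φ = 0.999884.
1″ of longitude at this latitude = 31.00 × cos φ = 30.9964 m, so Δλ = -37.9 / 30.9964 = -1.223″.

Δλ = -1.22″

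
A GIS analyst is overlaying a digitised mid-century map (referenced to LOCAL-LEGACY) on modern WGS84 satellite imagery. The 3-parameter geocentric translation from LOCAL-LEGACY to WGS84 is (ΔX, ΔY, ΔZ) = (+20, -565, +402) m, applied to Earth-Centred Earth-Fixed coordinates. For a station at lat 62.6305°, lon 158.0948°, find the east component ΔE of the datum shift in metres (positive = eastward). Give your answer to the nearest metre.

ΔE = 517 m

The local east axis at (φ, λ) is (−sin λ, cos λ, 0), so ΔE = −sin(158.0948°)·20 + cos(158.0948°)·(-565) = 516.75 m.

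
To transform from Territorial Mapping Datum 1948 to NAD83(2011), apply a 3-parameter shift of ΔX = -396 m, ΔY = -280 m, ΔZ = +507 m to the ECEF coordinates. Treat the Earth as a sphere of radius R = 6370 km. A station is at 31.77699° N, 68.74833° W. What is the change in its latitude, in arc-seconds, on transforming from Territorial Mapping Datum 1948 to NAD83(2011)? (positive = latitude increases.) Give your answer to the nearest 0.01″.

sin φ = 0.526614, cos φ = 0.850104, sin λ = -0.931997, cos λ = 0.362465.
North component: ΔN = −sin φ cos λ·ΔX − sin φ sin λ·ΔY + cos φ·ΔZ = −(0.526614)(0.362465)(-396) − (0.526614)(-0.931997)(-280) + (0.850104)(507) = 369.17 m.
1° of latitude spans πR/180 = 111177 m, so Δφ = 369.17 / 111177 × 3600 = 11.954″.

Δφ = 11.95″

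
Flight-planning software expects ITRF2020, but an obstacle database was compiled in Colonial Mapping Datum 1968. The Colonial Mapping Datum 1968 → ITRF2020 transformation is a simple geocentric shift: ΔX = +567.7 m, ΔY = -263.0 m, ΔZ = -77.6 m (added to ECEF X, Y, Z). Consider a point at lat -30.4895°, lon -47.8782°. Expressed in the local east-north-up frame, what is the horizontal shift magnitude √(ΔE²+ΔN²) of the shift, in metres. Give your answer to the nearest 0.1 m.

332.6 m

At φ = -30.4895°, λ = -47.8782°: sin φ = -0.507380, cos φ = 0.861722, sin λ = -0.741721, cos λ = 0.670709.
ΔE = −sin λ·ΔX + cos λ·ΔY = −(-0.741721)·(567.7) + (0.670709)·(-263.0) = 244.68 m.
ΔN = −sin φ cos λ·ΔX − sin φ sin λ·ΔY + cos φ·ΔZ = −(-0.507380)(0.670709)(567.7) − (-0.507380)(-0.741721)(-263.0) + (0.861722)(-77.6) = 225.30 m.
Horizontal magnitude = √(ΔE² + ΔN²) = √(244.68² + 225.30²) = 332.61 m.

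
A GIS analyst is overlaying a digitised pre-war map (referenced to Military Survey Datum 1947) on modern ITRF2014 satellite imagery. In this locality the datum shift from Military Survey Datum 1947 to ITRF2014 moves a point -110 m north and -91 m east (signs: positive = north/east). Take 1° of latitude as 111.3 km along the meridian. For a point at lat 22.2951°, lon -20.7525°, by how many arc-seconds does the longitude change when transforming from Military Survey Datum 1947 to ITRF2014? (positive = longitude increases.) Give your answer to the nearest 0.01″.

Δλ = -3.18″

At latitude 22.2951°, cos φ = 0.925242.
1° of longitude at this latitude = 111.3 × cos φ = 102.98 km, so Δλ = -91.0 / 102979.5 = -0.0008837° = -3.181″.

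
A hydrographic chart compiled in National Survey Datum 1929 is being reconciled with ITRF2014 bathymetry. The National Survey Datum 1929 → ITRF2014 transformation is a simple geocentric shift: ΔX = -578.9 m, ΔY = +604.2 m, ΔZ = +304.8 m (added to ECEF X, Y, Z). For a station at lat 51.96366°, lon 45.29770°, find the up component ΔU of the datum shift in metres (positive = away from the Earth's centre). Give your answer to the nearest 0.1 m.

ΔU = 253.8 m

At φ = 51.96366°, λ = 45.29770°: sin φ = 0.787620, cos φ = 0.616161, sin λ = 0.710771, cos λ = 0.703423.
ΔU = cos φ cos λ·ΔX + cos φ sin λ·ΔY + sin φ·ΔZ = (0.616161)(0.703423)(-578.9) + (0.616161)(0.710771)(604.2) + (0.787620)(304.8) = 253.77 m.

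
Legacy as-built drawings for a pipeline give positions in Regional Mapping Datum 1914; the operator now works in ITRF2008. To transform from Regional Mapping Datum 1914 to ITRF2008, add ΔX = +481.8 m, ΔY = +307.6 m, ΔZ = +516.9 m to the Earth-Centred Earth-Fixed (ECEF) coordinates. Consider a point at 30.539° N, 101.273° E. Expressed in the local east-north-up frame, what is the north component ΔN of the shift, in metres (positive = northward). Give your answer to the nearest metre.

ΔN = 340 m

At φ = 30.539°, λ = 101.273°: sin φ = 0.508125, cos φ = 0.861283, sin λ = 0.980707, cos λ = -0.195484.
ΔN = −sin φ cos λ·ΔX − sin φ sin λ·ΔY + cos φ·ΔZ = −(0.508125)(-0.195484)(481.8) − (0.508125)(0.980707)(307.6) + (0.861283)(516.9) = 339.77 m.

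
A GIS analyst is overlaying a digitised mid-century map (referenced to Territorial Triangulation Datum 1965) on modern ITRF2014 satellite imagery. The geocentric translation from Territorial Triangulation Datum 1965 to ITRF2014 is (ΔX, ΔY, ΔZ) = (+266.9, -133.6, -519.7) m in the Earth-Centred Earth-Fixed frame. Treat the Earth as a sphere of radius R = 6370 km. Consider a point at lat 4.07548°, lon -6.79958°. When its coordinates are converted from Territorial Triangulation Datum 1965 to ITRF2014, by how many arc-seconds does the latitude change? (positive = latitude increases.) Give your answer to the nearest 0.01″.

sin φ = 0.071071, cos φ = 0.997471, sin λ = -0.118397, cos λ = 0.992966.
North component: ΔN = −sin φ cos λ·ΔX − sin φ sin λ·ΔY + cos φ·ΔZ = −(0.071071)(0.992966)(266.9) − (0.071071)(-0.118397)(-133.6) + (0.997471)(-519.7) = -538.35 m.
1° of latitude spans πR/180 = 111177 m, so Δφ = -538.35 / 111177 × 3600 = -17.432″.

Δφ = -17.43″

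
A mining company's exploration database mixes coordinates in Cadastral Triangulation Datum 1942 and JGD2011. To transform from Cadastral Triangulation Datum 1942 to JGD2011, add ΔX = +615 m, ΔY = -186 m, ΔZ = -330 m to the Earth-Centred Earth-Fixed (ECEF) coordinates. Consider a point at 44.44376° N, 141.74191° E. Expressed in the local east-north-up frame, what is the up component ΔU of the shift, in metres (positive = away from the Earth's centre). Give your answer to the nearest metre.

The local up (radial) axis is (cos φ cos λ, cos φ sin λ, sin φ), giving ΔU = -344.772 − 82.226 − 231.069 = -658.07 m.

ΔU = -658 m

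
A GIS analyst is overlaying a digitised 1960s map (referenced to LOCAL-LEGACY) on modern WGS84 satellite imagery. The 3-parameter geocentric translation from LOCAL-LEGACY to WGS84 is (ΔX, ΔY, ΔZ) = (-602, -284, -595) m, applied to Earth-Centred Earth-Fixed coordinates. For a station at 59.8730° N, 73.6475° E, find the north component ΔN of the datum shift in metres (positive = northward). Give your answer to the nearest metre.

ΔN = 84 m

The local north axis is (−sin φ cos λ, −sin φ sin λ, cos φ), giving ΔN = 146.595 + 235.699 − 298.641 = 83.65 m.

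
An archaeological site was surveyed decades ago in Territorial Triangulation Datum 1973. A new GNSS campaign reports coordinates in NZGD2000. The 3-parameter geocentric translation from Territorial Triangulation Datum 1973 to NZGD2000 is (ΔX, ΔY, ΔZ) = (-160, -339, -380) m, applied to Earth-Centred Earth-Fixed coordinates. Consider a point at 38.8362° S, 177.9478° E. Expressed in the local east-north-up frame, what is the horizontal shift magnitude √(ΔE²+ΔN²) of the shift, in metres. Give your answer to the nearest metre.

400 m

At φ = -38.8362°, λ = 177.9478°: sin φ = -0.627096, cos φ = 0.778942, sin λ = 0.035810, cos λ = -0.999359.
ΔE = −sin λ·ΔX + cos λ·ΔY = −(0.035810)·(-160) + (-0.999359)·(-339) = 344.51 m.
ΔN = −sin φ cos λ·ΔX − sin φ sin λ·ΔY + cos φ·ΔZ = −(-0.627096)(-0.999359)(-160) − (-0.627096)(0.035810)(-339) + (0.778942)(-380) = -203.34 m.
Horizontal magnitude = √(ΔE² + ΔN²) = √(344.51² + (-203.34)²) = 400.04 m.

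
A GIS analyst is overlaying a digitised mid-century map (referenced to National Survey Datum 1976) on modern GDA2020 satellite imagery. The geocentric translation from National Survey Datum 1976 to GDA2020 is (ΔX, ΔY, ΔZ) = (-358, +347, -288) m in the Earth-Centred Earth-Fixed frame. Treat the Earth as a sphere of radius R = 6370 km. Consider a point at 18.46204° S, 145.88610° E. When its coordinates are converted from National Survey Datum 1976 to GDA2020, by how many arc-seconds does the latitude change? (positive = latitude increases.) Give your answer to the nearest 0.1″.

sin φ = -0.316676, cos φ = 0.948534, sin λ = 0.560840, cos λ = -0.827924.
North component: ΔN = −sin φ cos λ·ΔX − sin φ sin λ·ΔY + cos φ·ΔZ = −(-0.316676)(-0.827924)(-358) − (-0.316676)(0.560840)(347) + (0.948534)(-288) = -117.69 m.
1° of latitude spans πR/180 = 111177 m, so Δφ = -117.69 / 111177 × 3600 = -3.811″.

Δφ = -3.8″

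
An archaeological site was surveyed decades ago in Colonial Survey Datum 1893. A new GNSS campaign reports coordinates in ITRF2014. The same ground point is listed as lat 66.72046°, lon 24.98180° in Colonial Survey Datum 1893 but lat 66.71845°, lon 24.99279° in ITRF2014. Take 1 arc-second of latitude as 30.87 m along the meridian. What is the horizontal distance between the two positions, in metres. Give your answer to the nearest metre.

532 m

Δφ = 66.71845° − 66.72046° = -0.00201°; Δλ = 24.99279° − 24.98180° = +0.01099°.
1° of latitude = 3600 × 30.87 = 111132 m.
ΔN = Δφ × 111132 = -223.4 m; ΔE = Δλ × 111132 × cos(66.72046°) = +0.01099 × 111132 × 0.395218 = 482.7 m.
Distance = √(ΔE² + ΔN²) = √(482.7² + (-223.4)²) = 531.9 m.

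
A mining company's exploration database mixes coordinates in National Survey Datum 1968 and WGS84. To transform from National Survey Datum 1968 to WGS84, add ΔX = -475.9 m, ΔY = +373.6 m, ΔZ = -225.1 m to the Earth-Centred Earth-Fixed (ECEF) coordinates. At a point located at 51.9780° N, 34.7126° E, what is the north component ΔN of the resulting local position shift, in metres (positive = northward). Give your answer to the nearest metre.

The local north axis is (−sin φ cos λ, −sin φ sin λ, cos φ), giving ΔN = 308.176 − 167.599 − 138.653 = 1.92 m.

ΔN = 2 m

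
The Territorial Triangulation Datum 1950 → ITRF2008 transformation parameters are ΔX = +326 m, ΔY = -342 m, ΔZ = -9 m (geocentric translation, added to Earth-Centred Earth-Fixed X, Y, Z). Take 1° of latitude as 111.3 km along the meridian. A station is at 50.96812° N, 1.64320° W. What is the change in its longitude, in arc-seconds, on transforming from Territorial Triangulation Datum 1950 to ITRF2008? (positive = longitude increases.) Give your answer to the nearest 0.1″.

sin φ = 0.776796, cos φ = 0.629753, sin λ = -0.028675, cos λ = 0.999589.
East component: ΔE = −sin λ·ΔX + cos λ·ΔY = −(-0.028675)(326) + (0.999589)(-342) = -332.51 m.
1° of latitude spans 111300 m; at latitude φ, 1° of longitude spans that × cos φ = 70091.5 m, so Δλ = -332.51 / 70091.5 × 3600 = -17.078″.

Δλ = -17.1″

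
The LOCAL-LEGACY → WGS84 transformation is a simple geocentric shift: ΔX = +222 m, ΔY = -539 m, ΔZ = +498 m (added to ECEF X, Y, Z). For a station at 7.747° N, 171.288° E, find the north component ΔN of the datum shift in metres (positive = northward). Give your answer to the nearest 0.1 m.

ΔN = 534.0 m

At φ = 7.747°, λ = 171.288°: sin φ = 0.134799, cos φ = 0.990873, sin λ = 0.151468, cos λ = -0.988462.
ΔN = −sin φ cos λ·ΔX − sin φ sin λ·ΔY + cos φ·ΔZ = −(0.134799)(-0.988462)(222) − (0.134799)(0.151468)(-539) + (0.990873)(498) = 534.04 m.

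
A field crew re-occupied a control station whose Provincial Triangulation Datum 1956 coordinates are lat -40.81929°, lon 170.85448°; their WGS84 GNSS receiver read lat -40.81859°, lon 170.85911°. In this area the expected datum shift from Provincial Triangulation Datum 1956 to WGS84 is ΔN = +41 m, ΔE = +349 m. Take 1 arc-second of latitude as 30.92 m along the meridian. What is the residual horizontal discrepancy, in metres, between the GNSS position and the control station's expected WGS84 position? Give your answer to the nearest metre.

Observed coordinate differences: Δφ = +0.00070°, Δλ = +0.00463°.
Converting to metres (1° lat = 111312 m, cos φ = 0.756775): observed ΔN = 77.9 m, observed ΔE = 390.0 m.
Subtracting the expected shift leaves a residual of 77.9 − (41) = 36.9 m north and 390.0 − (349) = 41.0 m east.
Residual distance = √(36.9² + 41.0²) = 55.2 m.

55 m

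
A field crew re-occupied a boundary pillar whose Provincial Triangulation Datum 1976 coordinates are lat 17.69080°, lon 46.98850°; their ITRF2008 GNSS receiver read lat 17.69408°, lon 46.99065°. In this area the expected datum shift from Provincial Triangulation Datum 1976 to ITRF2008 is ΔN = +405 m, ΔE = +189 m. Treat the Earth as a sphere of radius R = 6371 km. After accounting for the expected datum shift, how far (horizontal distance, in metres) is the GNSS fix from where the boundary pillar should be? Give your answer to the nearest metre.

56 m

Observed coordinate differences: Δφ = +0.00328°, Δλ = +0.00215°.
Converting to metres (1° lat = 111195 m, cos φ = 0.952710): observed ΔN = 364.7 m, observed ΔE = 227.8 m.
Subtracting the expected shift leaves a residual of 364.7 − (405) = -40.3 m north and 227.8 − (189) = 38.8 m east.
Residual distance = √((-40.3)² + 38.8²) = 55.9 m.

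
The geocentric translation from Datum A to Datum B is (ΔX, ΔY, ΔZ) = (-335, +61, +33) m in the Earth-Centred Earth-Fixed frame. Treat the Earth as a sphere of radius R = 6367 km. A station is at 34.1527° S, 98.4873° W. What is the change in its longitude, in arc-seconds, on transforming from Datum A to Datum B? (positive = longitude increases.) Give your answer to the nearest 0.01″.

Δλ = -13.32″

sin φ = -0.561400, cos φ = 0.827544, sin λ = -0.989049, cos λ = -0.147590.
East component: ΔE = −sin λ·ΔX + cos λ·ΔY = −(-0.989049)(-335) + (-0.147590)(61) = -340.33 m.
1° of latitude spans πR/180 = 111125 m; at latitude φ, 1° of longitude spans that × cos φ = 91961.0 m, so Δλ = -340.33 / 91961.0 × 3600 = -13.323″.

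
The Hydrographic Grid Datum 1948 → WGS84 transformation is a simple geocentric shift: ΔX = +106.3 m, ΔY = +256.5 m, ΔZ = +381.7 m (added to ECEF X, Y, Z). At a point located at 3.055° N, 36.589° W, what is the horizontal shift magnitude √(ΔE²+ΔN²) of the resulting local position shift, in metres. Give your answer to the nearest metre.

At φ = 3.055°, λ = -36.589°: sin φ = 0.053295, cos φ = 0.998579, sin λ = -0.596071, cos λ = 0.802932.
ΔE = −sin λ·ΔX + cos λ·ΔY = −(-0.596071)·(106.3) + (0.802932)·(256.5) = 269.31 m.
ΔN = −sin φ cos λ·ΔX − sin φ sin λ·ΔY + cos φ·ΔZ = −(0.053295)(0.802932)(106.3) − (0.053295)(-0.596071)(256.5) + (0.998579)(381.7) = 384.76 m.
Horizontal magnitude = √(ΔE² + ΔN²) = √(269.31² + 384.76²) = 469.65 m.

470 m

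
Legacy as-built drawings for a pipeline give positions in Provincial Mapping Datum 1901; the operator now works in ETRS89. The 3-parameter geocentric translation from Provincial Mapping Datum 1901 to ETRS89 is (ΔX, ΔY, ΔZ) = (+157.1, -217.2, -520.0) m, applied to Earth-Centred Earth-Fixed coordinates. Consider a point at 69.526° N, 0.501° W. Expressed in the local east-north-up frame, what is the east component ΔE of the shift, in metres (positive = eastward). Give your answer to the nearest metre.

ΔE = -216 m

The local east axis at (φ, λ) is (−sin λ, cos λ, 0), so ΔE = −sin(-0.501°)·157.1 + cos(-0.501°)·(-217.2) = -215.82 m.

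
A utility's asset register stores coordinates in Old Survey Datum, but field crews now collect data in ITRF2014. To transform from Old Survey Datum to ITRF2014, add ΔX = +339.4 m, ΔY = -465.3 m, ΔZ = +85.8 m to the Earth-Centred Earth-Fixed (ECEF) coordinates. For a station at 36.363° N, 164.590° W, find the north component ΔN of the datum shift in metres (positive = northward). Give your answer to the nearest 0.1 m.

At φ = 36.363°, λ = -164.590°: sin φ = 0.592899, cos φ = 0.805277, sin λ = -0.265724, cos λ = -0.964049.
ΔN = −sin φ cos λ·ΔX − sin φ sin λ·ΔY + cos φ·ΔZ = −(0.592899)(-0.964049)(339.4) − (0.592899)(-0.265724)(-465.3) + (0.805277)(85.8) = 189.78 m.

ΔN = 189.8 m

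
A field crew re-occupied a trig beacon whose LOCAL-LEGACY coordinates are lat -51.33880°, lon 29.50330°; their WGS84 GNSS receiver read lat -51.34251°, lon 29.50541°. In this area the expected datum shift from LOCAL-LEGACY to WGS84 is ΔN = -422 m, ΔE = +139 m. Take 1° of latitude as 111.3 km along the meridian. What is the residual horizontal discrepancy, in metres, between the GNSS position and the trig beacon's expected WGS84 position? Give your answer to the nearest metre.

Observed coordinate differences: Δφ = -0.00371°, Δλ = +0.00211°.
Converting to metres (1° lat = 111300 m, cos φ = 0.624714): observed ΔN = -412.9 m, observed ΔE = 146.7 m.
Subtracting the expected shift leaves a residual of -412.9 − (-422) = 9.1 m north and 146.7 − (139) = 7.7 m east.
Residual distance = √(9.1² + 7.7²) = 11.9 m.

12 m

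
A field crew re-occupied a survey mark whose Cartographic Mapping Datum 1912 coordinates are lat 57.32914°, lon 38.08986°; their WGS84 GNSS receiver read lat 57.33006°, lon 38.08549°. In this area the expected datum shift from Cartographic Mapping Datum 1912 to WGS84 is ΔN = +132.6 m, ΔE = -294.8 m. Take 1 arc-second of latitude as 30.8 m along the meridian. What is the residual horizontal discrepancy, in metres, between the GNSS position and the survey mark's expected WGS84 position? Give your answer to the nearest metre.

Observed coordinate differences: Δφ = +0.00092°, Δλ = -0.00437°.
Converting to metres (1° lat = 110880 m, cos φ = 0.539812): observed ΔN = 102.0 m, observed ΔE = -261.6 m.
Subtracting the expected shift leaves a residual of 102.0 − (132.6) = -30.6 m north and -261.6 − (-294.8) = 33.2 m east.
Residual distance = √((-30.6)² + 33.2²) = 45.2 m.

45 m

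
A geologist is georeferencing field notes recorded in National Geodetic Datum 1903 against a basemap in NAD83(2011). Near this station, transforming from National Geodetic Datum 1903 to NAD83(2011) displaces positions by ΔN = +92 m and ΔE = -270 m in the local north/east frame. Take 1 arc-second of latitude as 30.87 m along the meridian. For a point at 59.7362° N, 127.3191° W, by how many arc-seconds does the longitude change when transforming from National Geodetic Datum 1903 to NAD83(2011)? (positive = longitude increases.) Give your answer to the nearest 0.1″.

Δλ = -17.4″

At latitude 59.7362°, cos φ = 0.503982.
1″ of longitude at this latitude = 30.87 × cos φ = 15.5579 m, so Δλ = -270.0 / 15.5579 = -17.354″.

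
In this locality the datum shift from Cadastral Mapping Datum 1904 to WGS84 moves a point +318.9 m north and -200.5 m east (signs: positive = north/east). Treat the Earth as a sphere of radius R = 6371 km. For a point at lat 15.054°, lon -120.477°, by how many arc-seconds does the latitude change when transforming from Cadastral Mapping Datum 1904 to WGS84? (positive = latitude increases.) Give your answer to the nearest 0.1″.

On a sphere of radius R, 1 rad of latitude = R, so Δφ = ΔN / R = 318.9 / 6371000 = 5.0055e-05 rad = 10.325″.

Δφ = 10.3″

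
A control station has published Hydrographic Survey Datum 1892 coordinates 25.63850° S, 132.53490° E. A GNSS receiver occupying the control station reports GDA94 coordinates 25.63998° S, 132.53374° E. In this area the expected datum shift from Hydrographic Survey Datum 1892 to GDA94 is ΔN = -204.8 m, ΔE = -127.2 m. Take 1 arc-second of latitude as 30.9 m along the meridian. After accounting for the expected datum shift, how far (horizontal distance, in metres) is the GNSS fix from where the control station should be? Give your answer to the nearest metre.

Observed coordinate differences: Δφ = -0.00148°, Δλ = -0.00116°.
Converting to metres (1° lat = 111240 m, cos φ = 0.901542): observed ΔN = -164.6 m, observed ΔE = -116.3 m.
Subtracting the expected shift leaves a residual of -164.6 − (-204.8) = 40.2 m north and -116.3 − (-127.2) = 10.9 m east.
Residual distance = √(40.2² + 10.9²) = 41.6 m.

42 m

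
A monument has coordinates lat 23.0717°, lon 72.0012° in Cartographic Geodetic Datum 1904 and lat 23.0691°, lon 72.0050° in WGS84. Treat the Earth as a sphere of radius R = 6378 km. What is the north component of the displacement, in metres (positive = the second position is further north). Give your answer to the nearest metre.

Δφ = 23.0691° − 23.0717° = -0.0026°; Δλ = 72.0050° − 72.0012° = +0.0038°.
1° along a meridian = πR/180 = 111317 m.
ΔN = Δφ × 111317 = -289.4 m; ΔE = Δλ × 111317 × cos(23.0717°) = +0.0038 × 111317 × 0.920015 = 389.2 m.

ΔN = -289 m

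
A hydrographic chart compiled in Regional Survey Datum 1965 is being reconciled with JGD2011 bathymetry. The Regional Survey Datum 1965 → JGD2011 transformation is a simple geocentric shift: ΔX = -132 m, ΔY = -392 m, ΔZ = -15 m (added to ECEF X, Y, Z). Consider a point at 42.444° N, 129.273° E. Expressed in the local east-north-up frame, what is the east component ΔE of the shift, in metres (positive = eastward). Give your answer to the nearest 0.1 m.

At φ = 42.444°, λ = 129.273°: sin φ = 0.674869, cos φ = 0.737937, sin λ = 0.774139, cos λ = -0.633016.
ΔE = −sin λ·ΔX + cos λ·ΔY = −(0.774139)·(-132) + (-0.633016)·(-392) = 350.33 m.

ΔE = 350.3 m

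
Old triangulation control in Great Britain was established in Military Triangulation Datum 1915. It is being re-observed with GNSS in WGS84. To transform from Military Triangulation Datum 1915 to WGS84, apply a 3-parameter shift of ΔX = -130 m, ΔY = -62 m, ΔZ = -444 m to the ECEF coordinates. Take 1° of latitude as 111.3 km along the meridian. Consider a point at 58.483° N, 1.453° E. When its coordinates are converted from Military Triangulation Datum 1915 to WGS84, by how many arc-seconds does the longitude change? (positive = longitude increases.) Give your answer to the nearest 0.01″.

Δλ = -3.63″

sin φ = 0.852485, cos φ = 0.522752, sin λ = 0.025357, cos λ = 0.999678.
East component: ΔE = −sin λ·ΔX + cos λ·ΔY = −(0.025357)(-130) + (0.999678)(-62) = -58.68 m.
1° of latitude spans 111300 m; at latitude φ, 1° of longitude spans that × cos φ = 58182.2 m, so Δλ = -58.68 / 58182.2 × 3600 = -3.631″.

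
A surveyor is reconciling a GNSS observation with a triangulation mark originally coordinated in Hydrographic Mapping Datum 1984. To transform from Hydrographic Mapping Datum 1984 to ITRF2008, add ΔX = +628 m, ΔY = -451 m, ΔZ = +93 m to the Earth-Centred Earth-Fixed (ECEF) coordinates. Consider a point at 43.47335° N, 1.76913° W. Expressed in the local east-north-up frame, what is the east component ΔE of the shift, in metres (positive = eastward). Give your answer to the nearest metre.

ΔE = -431 m

At φ = 43.47335°, λ = -1.76913°: sin φ = 0.688017, cos φ = 0.725694, sin λ = -0.030872, cos λ = 0.999523.
ΔE = −sin λ·ΔX + cos λ·ΔY = −(-0.030872)·(628) + (0.999523)·(-451) = -431.40 m.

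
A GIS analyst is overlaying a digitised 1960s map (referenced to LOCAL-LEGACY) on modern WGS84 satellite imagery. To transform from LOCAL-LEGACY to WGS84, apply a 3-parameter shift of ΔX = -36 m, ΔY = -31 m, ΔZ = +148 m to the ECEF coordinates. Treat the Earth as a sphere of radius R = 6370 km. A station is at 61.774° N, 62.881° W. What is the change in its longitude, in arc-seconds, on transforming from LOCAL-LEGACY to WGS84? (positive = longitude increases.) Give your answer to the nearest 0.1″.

sin φ = 0.881089, cos φ = 0.472951, sin λ = -0.890062, cos λ = 0.455840.
East component: ΔE = −sin λ·ΔX + cos λ·ΔY = −(-0.890062)(-36) + (0.455840)(-31) = -46.17 m.
1° of latitude spans πR/180 = 111177 m; at latitude φ, 1° of longitude spans that × cos φ = 52581.5 m, so Δλ = -46.17 / 52581.5 × 3600 = -3.161″.

Δλ = -3.2″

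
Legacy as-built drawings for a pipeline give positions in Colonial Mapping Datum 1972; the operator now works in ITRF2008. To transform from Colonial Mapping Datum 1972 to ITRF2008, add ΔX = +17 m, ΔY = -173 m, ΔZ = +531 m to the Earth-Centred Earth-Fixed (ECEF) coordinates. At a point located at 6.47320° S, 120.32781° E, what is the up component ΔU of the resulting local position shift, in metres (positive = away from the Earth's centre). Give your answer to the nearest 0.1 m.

At φ = -6.47320°, λ = 120.32781°: sin φ = -0.112738, cos φ = 0.993625, sin λ = 0.863151, cos λ = -0.504947.
ΔU = cos φ cos λ·ΔX + cos φ sin λ·ΔY + sin φ·ΔZ = (0.993625)(-0.504947)(17) + (0.993625)(0.863151)(-173) + (-0.112738)(531) = -216.77 m.

ΔU = -216.8 m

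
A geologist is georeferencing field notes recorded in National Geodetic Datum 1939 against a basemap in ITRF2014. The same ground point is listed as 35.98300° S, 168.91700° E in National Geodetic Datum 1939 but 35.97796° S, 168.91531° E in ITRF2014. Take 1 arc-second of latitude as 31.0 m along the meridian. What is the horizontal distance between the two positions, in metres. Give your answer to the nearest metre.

Δφ = -35.97796° − -35.98300° = +0.00504°; Δλ = 168.91531° − 168.91700° = -0.00169°.
1° of latitude = 3600 × 31.00 = 111600 m.
ΔN = Δφ × 111600 = 562.5 m; ΔE = Δλ × 111600 × cos(-35.98300°) = -0.00169 × 111600 × 0.809191 = -152.6 m.
Distance = √(ΔE² + ΔN²) = √((-152.6)² + 562.5²) = 582.8 m.

583 m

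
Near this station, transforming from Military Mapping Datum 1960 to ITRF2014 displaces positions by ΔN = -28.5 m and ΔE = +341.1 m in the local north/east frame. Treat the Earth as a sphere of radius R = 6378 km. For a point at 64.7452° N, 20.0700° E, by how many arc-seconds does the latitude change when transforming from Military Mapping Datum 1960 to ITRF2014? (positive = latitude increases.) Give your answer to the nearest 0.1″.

On a sphere of radius R, 1 rad of latitude = R, so Δφ = ΔN / R = -28.5 / 6378000 = -4.4685e-06 rad = -0.922″.

Δφ = -0.9″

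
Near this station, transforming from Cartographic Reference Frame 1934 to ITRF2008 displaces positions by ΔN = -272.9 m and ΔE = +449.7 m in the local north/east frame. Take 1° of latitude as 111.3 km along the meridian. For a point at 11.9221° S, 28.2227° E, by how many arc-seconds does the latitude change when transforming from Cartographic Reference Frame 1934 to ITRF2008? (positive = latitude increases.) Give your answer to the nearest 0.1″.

Δφ = -8.8″

1° of latitude = 111.3 km, so Δφ = -272.9 / 111300 = -0.0024519° = -8.827″.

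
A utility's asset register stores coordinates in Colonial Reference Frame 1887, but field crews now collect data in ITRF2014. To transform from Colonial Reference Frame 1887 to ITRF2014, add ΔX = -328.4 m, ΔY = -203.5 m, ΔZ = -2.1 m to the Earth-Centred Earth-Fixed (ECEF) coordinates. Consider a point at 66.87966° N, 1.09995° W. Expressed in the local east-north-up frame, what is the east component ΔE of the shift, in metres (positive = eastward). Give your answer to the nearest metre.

At φ = 66.87966°, λ = -1.09995°: sin φ = 0.919682, cos φ = 0.392664, sin λ = -0.019197, cos λ = 0.999816.
ΔE = −sin λ·ΔX + cos λ·ΔY = −(-0.019197)·(-328.4) + (0.999816)·(-203.5) = -209.77 m.

ΔE = -210 m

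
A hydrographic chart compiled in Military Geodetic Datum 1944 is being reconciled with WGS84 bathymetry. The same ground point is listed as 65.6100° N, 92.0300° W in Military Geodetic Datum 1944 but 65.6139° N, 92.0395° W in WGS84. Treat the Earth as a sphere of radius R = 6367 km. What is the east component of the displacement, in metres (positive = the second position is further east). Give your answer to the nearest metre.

Δφ = 65.6139° − 65.6100° = +0.0039°; Δλ = -92.0395° − -92.0300° = -0.0095°.
1° along a meridian = πR/180 = 111125 m.
ΔN = Δφ × 111125 = 433.4 m; ΔE = Δλ × 111125 × cos(65.6100°) = -0.0095 × 111125 × 0.412945 = -435.9 m.

ΔE = -436 m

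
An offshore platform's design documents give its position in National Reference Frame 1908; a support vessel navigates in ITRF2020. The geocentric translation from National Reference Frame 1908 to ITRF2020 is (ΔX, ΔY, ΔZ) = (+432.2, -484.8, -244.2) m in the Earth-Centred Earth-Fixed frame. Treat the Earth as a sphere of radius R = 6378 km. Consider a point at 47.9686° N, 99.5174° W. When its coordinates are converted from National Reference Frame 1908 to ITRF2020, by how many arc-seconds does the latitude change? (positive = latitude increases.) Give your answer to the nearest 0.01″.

sin φ = 0.742778, cos φ = 0.669538, sin λ = -0.986235, cos λ = -0.165347.
North component: ΔN = −sin φ cos λ·ΔX − sin φ sin λ·ΔY + cos φ·ΔZ = −(0.742778)(-0.165347)(432.2) − (0.742778)(-0.986235)(-484.8) + (0.669538)(-244.2) = -465.56 m.
1° of latitude spans πR/180 = 111317 m, so Δφ = -465.56 / 111317 × 3600 = -15.056″.

Δφ = -15.06″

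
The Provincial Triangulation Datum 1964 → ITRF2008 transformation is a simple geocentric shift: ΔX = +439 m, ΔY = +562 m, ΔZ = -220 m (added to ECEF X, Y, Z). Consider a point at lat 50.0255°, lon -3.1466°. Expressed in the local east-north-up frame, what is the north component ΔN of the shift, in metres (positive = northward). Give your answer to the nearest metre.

At φ = 50.0255°, λ = -3.1466°: sin φ = 0.766330, cos φ = 0.642447, sin λ = -0.054891, cos λ = 0.998492.
ΔN = −sin φ cos λ·ΔX − sin φ sin λ·ΔY + cos φ·ΔZ = −(0.766330)(0.998492)(439) − (0.766330)(-0.054891)(562) + (0.642447)(-220) = -453.61 m.

ΔN = -454 m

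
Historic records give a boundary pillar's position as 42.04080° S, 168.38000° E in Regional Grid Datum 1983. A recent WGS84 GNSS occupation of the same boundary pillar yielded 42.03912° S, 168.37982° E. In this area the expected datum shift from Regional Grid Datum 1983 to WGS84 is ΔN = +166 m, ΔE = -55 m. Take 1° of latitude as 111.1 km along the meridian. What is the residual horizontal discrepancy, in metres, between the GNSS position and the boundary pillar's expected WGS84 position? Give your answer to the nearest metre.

45 m

Observed coordinate differences: Δφ = +0.00168°, Δλ = -0.00018°.
Converting to metres (1° lat = 111100 m, cos φ = 0.742668): observed ΔN = 186.6 m, observed ΔE = -14.9 m.
Subtracting the expected shift leaves a residual of 186.6 − (166) = 20.6 m north and -14.9 − (-55) = 40.1 m east.
Residual distance = √(20.6² + 40.1²) = 45.1 m.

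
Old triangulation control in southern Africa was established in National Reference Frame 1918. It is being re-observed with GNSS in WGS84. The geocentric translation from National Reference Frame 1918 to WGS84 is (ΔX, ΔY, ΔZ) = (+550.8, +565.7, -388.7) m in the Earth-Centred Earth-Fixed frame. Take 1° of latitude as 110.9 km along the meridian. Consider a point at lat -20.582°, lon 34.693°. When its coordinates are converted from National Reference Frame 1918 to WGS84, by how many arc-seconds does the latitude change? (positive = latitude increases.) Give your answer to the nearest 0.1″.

sin φ = -0.351548, cos φ = 0.936170, sin λ = 0.569179, cos λ = 0.822214.
North component: ΔN = −sin φ cos λ·ΔX − sin φ sin λ·ΔY + cos φ·ΔZ = −(-0.351548)(0.822214)(550.8) − (-0.351548)(0.569179)(565.7) + (0.936170)(-388.7) = -91.49 m.
1° of latitude spans 110900 m, so Δφ = -91.49 / 110900 × 3600 = -2.970″.

Δφ = -3.0″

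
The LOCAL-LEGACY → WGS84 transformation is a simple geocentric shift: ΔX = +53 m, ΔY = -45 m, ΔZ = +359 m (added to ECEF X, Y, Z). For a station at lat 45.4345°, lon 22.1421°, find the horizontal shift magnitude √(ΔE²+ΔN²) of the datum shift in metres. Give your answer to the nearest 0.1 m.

237.2 m

The local east axis at (φ, λ) is (−sin λ, cos λ, 0), so ΔE = −sin(22.1421°)·53 + cos(22.1421°)·(-45) = -61.66 m.
The local north axis is (−sin φ cos λ, −sin φ sin λ, cos φ), giving ΔN = -34.975 + 12.084 + 251.919 = 229.03 m.
Horizontal magnitude = √(ΔE² + ΔN²) = √((-61.66)² + 229.03²) = 237.18 m.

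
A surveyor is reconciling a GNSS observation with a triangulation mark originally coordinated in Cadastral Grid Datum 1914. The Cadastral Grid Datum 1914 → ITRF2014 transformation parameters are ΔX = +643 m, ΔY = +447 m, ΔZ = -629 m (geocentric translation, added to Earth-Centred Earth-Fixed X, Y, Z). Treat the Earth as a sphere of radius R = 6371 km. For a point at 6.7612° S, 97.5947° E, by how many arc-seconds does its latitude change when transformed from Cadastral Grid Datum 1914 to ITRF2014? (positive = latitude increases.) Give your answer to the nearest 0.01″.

Δφ = -18.86″

sin φ = -0.117732, cos φ = 0.993045, sin λ = 0.991228, cos λ = -0.132165.
North component: ΔN = −sin φ cos λ·ΔX − sin φ sin λ·ΔY + cos φ·ΔZ = −(-0.117732)(-0.132165)(643) − (-0.117732)(0.991228)(447) + (0.993045)(-629) = -582.47 m.
1° of latitude spans πR/180 = 111195 m, so Δφ = -582.47 / 111195 × 3600 = -18.858″.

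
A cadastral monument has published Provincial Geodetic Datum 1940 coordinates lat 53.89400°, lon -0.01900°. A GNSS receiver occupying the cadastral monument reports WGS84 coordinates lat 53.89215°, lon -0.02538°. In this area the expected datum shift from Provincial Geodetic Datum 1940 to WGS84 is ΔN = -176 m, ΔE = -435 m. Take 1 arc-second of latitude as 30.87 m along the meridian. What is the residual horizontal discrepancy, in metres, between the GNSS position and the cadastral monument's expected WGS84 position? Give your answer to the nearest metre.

34 m

Observed coordinate differences: Δφ = -0.00185°, Δλ = -0.00638°.
Converting to metres (1° lat = 111132 m, cos φ = 0.589281): observed ΔN = -205.6 m, observed ΔE = -417.8 m.
Subtracting the expected shift leaves a residual of -205.6 − (-176) = -29.6 m north and -417.8 − (-435) = 17.2 m east.
Residual distance = √((-29.6)² + 17.2²) = 34.2 m.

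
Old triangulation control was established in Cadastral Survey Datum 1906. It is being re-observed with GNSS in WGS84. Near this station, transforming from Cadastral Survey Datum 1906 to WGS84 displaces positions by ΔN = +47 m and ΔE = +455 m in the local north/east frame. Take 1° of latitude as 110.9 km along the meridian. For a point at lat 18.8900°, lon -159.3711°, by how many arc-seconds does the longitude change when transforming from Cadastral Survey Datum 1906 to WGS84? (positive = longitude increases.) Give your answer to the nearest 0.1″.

At latitude 18.8900°, cos φ = 0.946142.
1° of longitude at this latitude = 110.9 × cos φ = 104.93 km, so Δλ = 455.0 / 104927.1 = 0.0043363° = 15.611″.

Δλ = 15.6″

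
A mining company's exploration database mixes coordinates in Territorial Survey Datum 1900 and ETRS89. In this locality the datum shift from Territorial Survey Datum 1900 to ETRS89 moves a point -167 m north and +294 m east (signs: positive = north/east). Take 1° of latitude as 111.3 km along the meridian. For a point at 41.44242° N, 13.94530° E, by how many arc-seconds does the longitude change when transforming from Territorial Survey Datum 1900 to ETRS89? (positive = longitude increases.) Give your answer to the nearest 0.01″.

Δλ = 12.69″

At latitude 41.44242°, cos φ = 0.749621.
1° of longitude at this latitude = 111.3 × cos φ = 83.43 km, so Δλ = 294.0 / 83432.8 = 0.0035238° = 12.686″.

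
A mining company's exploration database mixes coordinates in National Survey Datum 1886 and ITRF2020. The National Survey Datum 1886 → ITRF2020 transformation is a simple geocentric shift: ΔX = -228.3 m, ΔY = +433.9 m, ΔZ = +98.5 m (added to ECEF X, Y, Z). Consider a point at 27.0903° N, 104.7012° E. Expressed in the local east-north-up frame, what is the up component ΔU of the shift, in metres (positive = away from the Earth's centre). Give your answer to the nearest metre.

ΔU = 470 m

The local up (radial) axis is (cos φ cos λ, cos φ sin λ, sin φ), giving ΔU = 51.581 + 373.650 + 44.856 = 470.09 m.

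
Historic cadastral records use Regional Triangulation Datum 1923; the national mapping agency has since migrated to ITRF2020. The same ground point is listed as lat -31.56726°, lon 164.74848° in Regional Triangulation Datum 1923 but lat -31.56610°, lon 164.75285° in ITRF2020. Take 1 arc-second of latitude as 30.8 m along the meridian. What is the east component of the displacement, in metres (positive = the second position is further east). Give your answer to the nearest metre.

ΔE = 413 m

Δφ = -31.56610° − -31.56726° = +0.00116°; Δλ = 164.75285° − 164.74848° = +0.00437°.
1° of latitude = 3600 × 30.80 = 110880 m.
ΔN = Δφ × 110880 = 128.6 m; ΔE = Δλ × 110880 × cos(-31.56726°) = +0.00437 × 110880 × 0.852026 = 412.8 m.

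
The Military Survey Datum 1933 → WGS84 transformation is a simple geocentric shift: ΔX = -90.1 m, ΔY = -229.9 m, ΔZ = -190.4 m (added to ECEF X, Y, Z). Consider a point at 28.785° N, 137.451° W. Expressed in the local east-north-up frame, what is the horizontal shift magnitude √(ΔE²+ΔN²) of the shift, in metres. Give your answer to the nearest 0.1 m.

294.4 m

At φ = 28.785°, λ = -137.451°: sin φ = 0.481524, cos φ = 0.876433, sin λ = -0.676220, cos λ = -0.736699.
ΔE = −sin λ·ΔX + cos λ·ΔY = −(-0.676220)·(-90.1) + (-0.736699)·(-229.9) = 108.44 m.
ΔN = −sin φ cos λ·ΔX − sin φ sin λ·ΔY + cos φ·ΔZ = −(0.481524)(-0.736699)(-90.1) − (0.481524)(-0.676220)(-229.9) + (0.876433)(-190.4) = -273.69 m.
Horizontal magnitude = √(ΔE² + ΔN²) = √(108.44² + (-273.69)²) = 294.39 m.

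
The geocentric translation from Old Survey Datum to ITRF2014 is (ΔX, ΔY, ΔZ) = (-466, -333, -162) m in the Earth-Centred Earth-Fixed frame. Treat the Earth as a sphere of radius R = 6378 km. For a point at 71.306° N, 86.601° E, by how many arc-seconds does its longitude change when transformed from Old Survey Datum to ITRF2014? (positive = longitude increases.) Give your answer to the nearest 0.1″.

Δλ = 44.9″

sin φ = 0.947244, cos φ = 0.320514, sin λ = 0.998241, cos λ = 0.059289.
East component: ΔE = −sin λ·ΔX + cos λ·ΔY = −(0.998241)(-466) + (0.059289)(-333) = 445.44 m.
1° of latitude spans πR/180 = 111317 m; at latitude φ, 1° of longitude spans that × cos φ = 35678.7 m, so Δλ = 445.44 / 35678.7 × 3600 = 44.945″.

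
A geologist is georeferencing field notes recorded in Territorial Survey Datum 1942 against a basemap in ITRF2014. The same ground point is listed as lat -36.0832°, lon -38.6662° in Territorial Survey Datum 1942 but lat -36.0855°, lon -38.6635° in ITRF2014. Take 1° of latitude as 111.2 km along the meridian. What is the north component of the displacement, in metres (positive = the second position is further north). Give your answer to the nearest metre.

ΔN = -256 m

Δφ = -36.0855° − -36.0832° = -0.0023°; Δλ = -38.6635° − -38.6662° = +0.0027°.
ΔN = Δφ × 111200 = -255.8 m; ΔE = Δλ × 111200 × cos(-36.0832°) = +0.0027 × 111200 × 0.808163 = 242.6 m.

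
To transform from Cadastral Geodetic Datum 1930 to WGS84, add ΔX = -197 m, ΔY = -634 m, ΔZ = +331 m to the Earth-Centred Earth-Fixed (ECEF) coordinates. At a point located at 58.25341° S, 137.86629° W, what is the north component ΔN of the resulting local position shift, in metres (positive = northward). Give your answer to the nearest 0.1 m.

ΔN = 660.1 m

At φ = -58.25341°, λ = -137.86629°: sin φ = -0.850384, cos φ = 0.526163, sin λ = -0.670863, cos λ = -0.741581.
ΔN = −sin φ cos λ·ΔX − sin φ sin λ·ΔY + cos φ·ΔZ = −(-0.850384)(-0.741581)(-197) − (-0.850384)(-0.670863)(-634) + (0.526163)(331) = 660.09 m.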